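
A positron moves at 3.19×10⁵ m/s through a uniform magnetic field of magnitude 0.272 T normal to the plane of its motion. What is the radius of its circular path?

r ≈ 6.67×10⁻⁶ m

The magnetic force provides the centripetal force: |q|vB = mv²/r.
r = mv/(|q|B) = (9.109×10⁻³¹)(3.19×10⁵)/((1.602×10⁻¹⁹)(0.272)) ≈ 6.67×10⁻⁶ m.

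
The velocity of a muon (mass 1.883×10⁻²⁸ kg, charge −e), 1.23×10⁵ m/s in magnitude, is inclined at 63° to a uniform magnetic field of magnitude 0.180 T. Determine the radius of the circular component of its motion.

v⊥ = v sinθ = 1.23×10⁵·sin63° ≈ 1.096×10⁵ m/s.
r = m v⊥/(|q|B) = (1.883×10⁻²⁸)(1.096×10⁵)/((1.602×10⁻¹⁹)(0.180)) ≈ 7.16×10⁻⁴ m.

r ≈ 7.16×10⁻⁴ m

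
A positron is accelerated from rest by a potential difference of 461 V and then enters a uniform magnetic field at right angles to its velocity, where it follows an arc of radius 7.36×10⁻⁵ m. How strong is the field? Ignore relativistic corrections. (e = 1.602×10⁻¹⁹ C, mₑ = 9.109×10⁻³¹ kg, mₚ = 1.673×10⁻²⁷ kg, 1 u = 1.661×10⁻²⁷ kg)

v = √(2|q|V/m) = √(2·1.602×10⁻¹⁹·461/9.109×10⁻³¹) ≈ 1.273×10⁷ m/s.
B = mv/(|q|r) = (9.109×10⁻³¹)(1.273×10⁷)/((1.602×10⁻¹⁹)(7.36×10⁻⁵)) ≈ 0.984 T.

B ≈ 0.984 T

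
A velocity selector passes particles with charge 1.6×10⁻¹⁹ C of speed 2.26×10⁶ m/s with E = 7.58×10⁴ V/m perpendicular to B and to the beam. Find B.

B = 0.0335 T

Balance of forces in the selector: qE = qvB ⇒ B = E/v.
B = 7.58×10⁴/2.26×10⁶ = 0.0335 T.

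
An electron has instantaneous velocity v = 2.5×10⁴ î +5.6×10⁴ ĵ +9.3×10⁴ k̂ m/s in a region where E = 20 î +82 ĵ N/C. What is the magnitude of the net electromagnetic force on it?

Only an electric field acts, so F = qE = (−1.602×10⁻¹⁹ C)·(20.0, 82.0, 0) = (-3.20×10⁻¹⁸, -1.31×10⁻¹⁷, 0) N.
|F| = 1.35×10⁻¹⁷ N.

|F| ≈ 1.35×10⁻¹⁷ N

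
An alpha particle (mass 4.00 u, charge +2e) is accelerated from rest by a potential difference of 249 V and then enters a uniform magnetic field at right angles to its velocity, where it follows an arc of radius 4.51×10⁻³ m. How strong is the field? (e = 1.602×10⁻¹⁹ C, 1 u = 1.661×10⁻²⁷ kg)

B ≈ 0.713 T

v = √(2|q|V/m) = √(2·3.204×10⁻¹⁹·249/6.644×10⁻²⁷) ≈ 1.550×10⁵ m/s.
B = mv/(|q|r) = (6.644×10⁻²⁷)(1.550×10⁵)/((3.204×10⁻¹⁹)(4.51×10⁻³)) ≈ 0.713 T.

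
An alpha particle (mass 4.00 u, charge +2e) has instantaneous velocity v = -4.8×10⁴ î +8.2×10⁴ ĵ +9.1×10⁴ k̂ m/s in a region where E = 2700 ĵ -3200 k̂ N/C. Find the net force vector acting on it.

Only an electric field acts, so F = qE = (3.204×10⁻¹⁹ C)·(0, 2700, -3200) = (0, 8.65×10⁻¹⁶, -1.03×10⁻¹⁵) N.

F ≈ (0, 8.65×10⁻¹⁶, -1.03×10⁻¹⁵) N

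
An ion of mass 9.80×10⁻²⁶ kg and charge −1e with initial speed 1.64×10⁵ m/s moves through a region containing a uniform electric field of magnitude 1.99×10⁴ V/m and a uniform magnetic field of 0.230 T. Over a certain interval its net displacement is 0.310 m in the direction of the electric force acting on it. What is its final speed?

B does no work; ΔKE = |q|E d.
½mv_f² = ½mv₀² + |q|Ed = ½(9.80×10⁻²⁶)(1.64×10⁵)² + (1.602×10⁻¹⁹)(1.99×10⁴)(0.310) ≈ 1.318×10⁻¹⁵ J + 9.883×10⁻¹⁶ J ≈ 2.306×10⁻¹⁵ J.
v_f = √(2·2.306×10⁻¹⁵/9.80×10⁻²⁶) ≈ 2.17×10⁵ m/s.

v_f ≈ 2.17×10⁵ m/s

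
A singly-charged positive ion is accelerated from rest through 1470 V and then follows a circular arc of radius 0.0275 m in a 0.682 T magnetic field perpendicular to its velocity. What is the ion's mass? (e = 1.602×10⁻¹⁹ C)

m ≈ 1.92×10⁻²⁶ kg

Combine |q|V = ½mv² and r = mv/(|q|B): eliminate v to get m = qB²r²/(2V).
m = (1.602×10⁻¹⁹)(0.682)²(0.0275)²/(2·1470) ≈ 1.92×10⁻²⁶ kg.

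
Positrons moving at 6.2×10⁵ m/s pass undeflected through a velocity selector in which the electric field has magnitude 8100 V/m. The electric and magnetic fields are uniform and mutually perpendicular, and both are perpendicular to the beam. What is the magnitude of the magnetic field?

Balance of forces in the selector: qE = qvB ⇒ B = E/v.
B = 8100/6.2×10⁵ = 0.013 T.

B = 0.013 T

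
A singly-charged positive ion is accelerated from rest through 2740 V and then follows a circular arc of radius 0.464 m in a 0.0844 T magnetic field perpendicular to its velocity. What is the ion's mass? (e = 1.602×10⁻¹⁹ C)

Combine |q|V = ½mv² and r = mv/(|q|B): eliminate v to get m = qB²r²/(2V).
m = (1.602×10⁻¹⁹)(0.0844)²(0.464)²/(2·2740) ≈ 4.48×10⁻²⁶ kg.

m ≈ 4.48×10⁻²⁶ kg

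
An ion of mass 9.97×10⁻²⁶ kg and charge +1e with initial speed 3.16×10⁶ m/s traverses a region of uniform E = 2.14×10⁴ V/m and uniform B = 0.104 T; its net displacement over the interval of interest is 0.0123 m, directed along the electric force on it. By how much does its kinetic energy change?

The magnetic force is always ⟂ v and does no work; only the electric force changes KE.
ΔKE = F_E · d = |q|E d = (1.602×10⁻¹⁹)(2.14×10⁴)(0.0123) ≈ 4.22×10⁻¹⁷ J.

ΔKE ≈ 4.22×10⁻¹⁷ J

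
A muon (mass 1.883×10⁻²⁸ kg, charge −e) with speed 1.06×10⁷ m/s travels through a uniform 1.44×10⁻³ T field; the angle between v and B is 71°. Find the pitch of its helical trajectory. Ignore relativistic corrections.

v∥ = v cosθ = 1.06×10⁷·cos71° ≈ 3.451×10⁶ m/s.
T = 2πm/(|q|B) = 2π(1.883×10⁻²⁸)/((1.602×10⁻¹⁹)(1.44×10⁻³)) ≈ 5.129×10⁻⁶ s.
pitch = v∥ T = (3.451×10⁶)(5.129×10⁻⁶) ≈ 17.7 m.

p ≈ 17.7 m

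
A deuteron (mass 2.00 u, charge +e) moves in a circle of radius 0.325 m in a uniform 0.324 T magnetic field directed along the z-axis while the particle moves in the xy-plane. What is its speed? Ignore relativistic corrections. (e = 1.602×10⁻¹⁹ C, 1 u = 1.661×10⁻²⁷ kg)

v ≈ 5.08×10⁶ m/s

From |q|vB = mv²/r, v = |q|Br/m.
v = (1.602×10⁻¹⁹)(0.324)(0.325)/3.322×10⁻²⁷ ≈ 5.08×10⁶ m/s.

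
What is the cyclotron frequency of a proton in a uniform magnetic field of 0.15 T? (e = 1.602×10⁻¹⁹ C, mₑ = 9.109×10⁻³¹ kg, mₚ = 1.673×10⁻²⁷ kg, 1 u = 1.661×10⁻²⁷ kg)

f ≈ 2.3×10⁶ Hz

f = |q|B/(2πm).
f = (1.602×10⁻¹⁹)(0.15)/(2π·1.673×10⁻²⁷) ≈ 2.3×10⁶ Hz.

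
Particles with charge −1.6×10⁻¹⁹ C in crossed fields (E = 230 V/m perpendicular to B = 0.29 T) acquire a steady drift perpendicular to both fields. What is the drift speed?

v_d ≈ 790 m/s

The E×B drift speed is v_d = E/B.
v_d = 230/0.29 = 790 m/s.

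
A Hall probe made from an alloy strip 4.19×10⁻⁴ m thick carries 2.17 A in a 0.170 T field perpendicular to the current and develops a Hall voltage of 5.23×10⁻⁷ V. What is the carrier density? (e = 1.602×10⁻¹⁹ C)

From V_H = IB/(n e t), n = IB/(V_H e t).
n = (2.17)(0.170)/((5.23×10⁻⁷)(1.602×10⁻¹⁹)(4.19×10⁻⁴)) ≈ 1.05×10²⁸ m⁻³.

n ≈ 1.05×10²⁸ m⁻³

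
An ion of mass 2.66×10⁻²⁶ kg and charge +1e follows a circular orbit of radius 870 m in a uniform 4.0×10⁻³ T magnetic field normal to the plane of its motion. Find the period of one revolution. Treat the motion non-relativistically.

The cyclotron period depends only on m, q, B: T = 2πm/(|q|B).
T = 2π(2.66×10⁻²⁶)/((1.602×10⁻¹⁹)(4.0×10⁻³)) ≈ 2.6×10⁻⁴ s.

T ≈ 2.6×10⁻⁴ s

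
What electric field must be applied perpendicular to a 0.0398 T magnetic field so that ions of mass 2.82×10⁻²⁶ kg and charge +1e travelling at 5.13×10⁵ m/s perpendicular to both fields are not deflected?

For straight-line motion qE = qvB, so E = vB.
E = 5.13×10⁵ × 0.0398 = 2.04×10⁴ V/m.

E = 2.04×10⁴ V/m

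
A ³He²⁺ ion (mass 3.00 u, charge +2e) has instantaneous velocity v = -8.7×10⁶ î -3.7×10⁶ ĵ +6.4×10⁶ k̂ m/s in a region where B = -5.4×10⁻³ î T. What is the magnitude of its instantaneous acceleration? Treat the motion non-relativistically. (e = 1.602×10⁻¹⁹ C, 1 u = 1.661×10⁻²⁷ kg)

|a| ≈ 2.57×10¹² m/s²

v×B = (0, -3.46×10⁴, -2.00×10⁴) N/C.
F = q v×B = (3.204×10⁻¹⁹ C)·(0, -3.46×10⁴, -2.00×10⁴) = (0, -1.11×10⁻¹⁴, -6.40×10⁻¹⁵) N.
|a| = |F|/m = 1.279×10⁻¹⁴/4.983×10⁻²⁷ ≈ 2.57×10¹² m/s².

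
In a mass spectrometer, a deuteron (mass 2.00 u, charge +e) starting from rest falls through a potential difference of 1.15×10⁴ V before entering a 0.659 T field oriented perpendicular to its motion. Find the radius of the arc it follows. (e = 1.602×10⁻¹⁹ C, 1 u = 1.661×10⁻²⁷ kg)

r ≈ 0.0331 m

Acceleration: |q|V = ½mv² ⇒ v = √(2|q|V/m) = √(2·1.602×10⁻¹⁹·1.15×10⁴/3.322×10⁻²⁷) ≈ 1.053×10⁶ m/s.
In the field: r = mv/(|q|B) = (3.322×10⁻²⁷)(1.053×10⁶)/((1.602×10⁻¹⁹)(0.659)) ≈ 0.0331 m.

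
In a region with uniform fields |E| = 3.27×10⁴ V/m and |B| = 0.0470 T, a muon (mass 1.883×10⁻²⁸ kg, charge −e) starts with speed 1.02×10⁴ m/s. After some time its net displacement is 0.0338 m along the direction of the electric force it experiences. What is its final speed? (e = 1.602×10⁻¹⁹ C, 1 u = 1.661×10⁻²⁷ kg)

v_f ≈ 1.37×10⁶ m/s

B does no work; ΔKE = |q|E d.
½mv_f² = ½mv₀² + |q|Ed = ½(1.883×10⁻²⁸)(1.02×10⁴)² + (1.602×10⁻¹⁹)(3.27×10⁴)(0.0338) ≈ 9.795×10⁻²¹ J + 1.771×10⁻¹⁶ J ≈ 1.771×10⁻¹⁶ J.
v_f = √(2·1.771×10⁻¹⁶/1.883×10⁻²⁸) ≈ 1.37×10⁶ m/s.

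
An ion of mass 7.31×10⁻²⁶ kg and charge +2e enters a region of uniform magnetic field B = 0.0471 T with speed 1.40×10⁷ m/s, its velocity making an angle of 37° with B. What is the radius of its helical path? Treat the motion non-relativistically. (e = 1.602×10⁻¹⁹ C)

r ≈ 40.8 m

v⊥ = v sinθ = 1.40×10⁷·sin37° ≈ 8.425×10⁶ m/s.
r = m v⊥/(|q|B) = (7.31×10⁻²⁶)(8.425×10⁶)/((3.204×10⁻¹⁹)(0.0471)) ≈ 40.8 m.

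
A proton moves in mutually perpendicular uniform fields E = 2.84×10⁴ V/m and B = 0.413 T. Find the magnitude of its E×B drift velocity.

The E×B drift speed is v_d = E/B.
v_d = 2.84×10⁴/0.413 = 6.88×10⁴ m/s.

v_d ≈ 6.88×10⁴ m/s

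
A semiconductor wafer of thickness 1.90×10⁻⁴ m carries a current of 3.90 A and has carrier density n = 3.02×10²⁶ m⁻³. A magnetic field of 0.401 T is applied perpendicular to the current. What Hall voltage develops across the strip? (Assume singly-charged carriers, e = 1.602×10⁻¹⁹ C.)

V_H = IB/(n e t).
V_H = (3.90)(0.401)/((3.02×10²⁶)(1.602×10⁻¹⁹)(1.90×10⁻⁴)) ≈ 1.70×10⁻⁴ V.

V_H ≈ 1.70×10⁻⁴ V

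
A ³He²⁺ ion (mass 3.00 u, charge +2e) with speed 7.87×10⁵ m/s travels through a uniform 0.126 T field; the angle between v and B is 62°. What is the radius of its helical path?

r ≈ 0.0858 m

v⊥ = v sinθ = 7.87×10⁵·sin62° ≈ 6.949×10⁵ m/s.
r = m v⊥/(|q|B) = (4.983×10⁻²⁷)(6.949×10⁵)/((3.204×10⁻¹⁹)(0.126)) ≈ 0.0858 m.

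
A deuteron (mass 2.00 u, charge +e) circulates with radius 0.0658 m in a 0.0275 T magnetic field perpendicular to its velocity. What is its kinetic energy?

v = |q|Br/m, then KE = ½mv² = (qBr)²/(2m).
v = (1.602×10⁻¹⁹)(0.0275)(0.0658)/3.322×10⁻²⁷ ≈ 8.726×10⁴ m/s.
KE = ½(3.322×10⁻²⁷)(8.726×10⁴)² ≈ 1.26×10⁻¹⁷ J.

KE ≈ 1.26×10⁻¹⁷ J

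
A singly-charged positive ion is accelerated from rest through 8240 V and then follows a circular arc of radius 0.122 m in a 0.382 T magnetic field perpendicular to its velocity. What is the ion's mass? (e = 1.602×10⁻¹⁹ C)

Combine |q|V = ½mv² and r = mv/(|q|B): eliminate v to get m = qB²r²/(2V).
m = (1.602×10⁻¹⁹)(0.382)²(0.122)²/(2·8240) ≈ 2.11×10⁻²⁶ kg.

m ≈ 2.11×10⁻²⁶ kg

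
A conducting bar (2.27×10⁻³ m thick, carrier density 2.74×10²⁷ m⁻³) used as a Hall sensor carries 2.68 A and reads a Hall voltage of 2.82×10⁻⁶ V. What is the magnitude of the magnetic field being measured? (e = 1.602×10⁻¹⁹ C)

B ≈ 1.05 T

From V_H = IB/(n e t), B = V_H n e t / I.
B = (2.82×10⁻⁶)(2.74×10²⁷)(1.602×10⁻¹⁹)(2.27×10⁻³)/2.68 ≈ 1.05 T.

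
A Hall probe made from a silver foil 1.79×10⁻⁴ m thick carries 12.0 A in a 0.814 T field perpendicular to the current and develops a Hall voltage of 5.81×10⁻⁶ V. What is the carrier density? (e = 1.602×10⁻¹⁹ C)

From V_H = IB/(n e t), n = IB/(V_H e t).
n = (12.0)(0.814)/((5.81×10⁻⁶)(1.602×10⁻¹⁹)(1.79×10⁻⁴)) ≈ 5.86×10²⁸ m⁻³.

n ≈ 5.86×10²⁸ m⁻³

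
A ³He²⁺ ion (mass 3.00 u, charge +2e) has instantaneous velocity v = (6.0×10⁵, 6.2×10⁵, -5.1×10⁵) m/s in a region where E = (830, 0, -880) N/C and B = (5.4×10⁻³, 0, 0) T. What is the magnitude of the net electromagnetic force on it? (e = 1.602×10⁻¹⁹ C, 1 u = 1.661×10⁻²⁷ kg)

v×B = (0, -2750, -3350) N/C.
E + v×B = (830, -2750, -4230) N/C.
F = q(E + v×B) = (3.204×10⁻¹⁹ C)·(830, -2750, -4230) = (2.66×10⁻¹⁶, -8.82×10⁻¹⁶, -1.35×10⁻¹⁵) N.
|F| = 1.64×10⁻¹⁵ N.

|F| ≈ 1.64×10⁻¹⁵ N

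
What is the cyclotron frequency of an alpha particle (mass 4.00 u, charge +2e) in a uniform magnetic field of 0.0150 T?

f = |q|B/(2πm).
f = (3.204×10⁻¹⁹)(0.0150)/(2π·6.644×10⁻²⁷) ≈ 1.15×10⁵ Hz.

f ≈ 1.15×10⁵ Hz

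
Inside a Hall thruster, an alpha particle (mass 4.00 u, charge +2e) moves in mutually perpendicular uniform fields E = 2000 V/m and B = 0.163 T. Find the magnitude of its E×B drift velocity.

In crossed fields the guiding centre drifts at v_d = |E×B|/B² = E/B, independent of charge and mass.
v_d = 2000/0.163 = 1.23×10⁴ m/s.

v_d ≈ 1.23×10⁴ m/s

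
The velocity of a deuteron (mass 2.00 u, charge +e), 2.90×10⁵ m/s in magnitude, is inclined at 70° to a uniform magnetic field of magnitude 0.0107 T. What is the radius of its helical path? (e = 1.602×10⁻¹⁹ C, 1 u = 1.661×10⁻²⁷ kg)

r ≈ 0.528 m

v⊥ = v sinθ = 2.90×10⁵·sin70° ≈ 2.725×10⁵ m/s.
r = m v⊥/(|q|B) = (3.322×10⁻²⁷)(2.725×10⁵)/((1.602×10⁻¹⁹)(0.0107)) ≈ 0.528 m.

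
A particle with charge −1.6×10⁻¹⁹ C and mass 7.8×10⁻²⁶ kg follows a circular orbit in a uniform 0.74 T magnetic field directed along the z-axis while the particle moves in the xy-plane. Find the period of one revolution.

T ≈ 4.1×10⁻⁶ s

The cyclotron period depends only on m, q, B: T = 2πm/(|q|B).
T = 2π(7.8×10⁻²⁶)/((1.6×10⁻¹⁹)(0.74)) ≈ 4.1×10⁻⁶ s.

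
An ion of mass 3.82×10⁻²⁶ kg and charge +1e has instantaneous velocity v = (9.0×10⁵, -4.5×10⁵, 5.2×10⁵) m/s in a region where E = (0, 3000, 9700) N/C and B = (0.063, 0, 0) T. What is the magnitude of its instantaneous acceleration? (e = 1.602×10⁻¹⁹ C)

v×B = (0, 3.28×10⁴, 2.84×10⁴) N/C.
E + v×B = (0, 3.58×10⁴, 3.80×10⁴) N/C.
F = q(E + v×B) = (1.602×10⁻¹⁹ C)·(0, 3.58×10⁴, 3.80×10⁴) = (0, 5.73×10⁻¹⁵, 6.10×10⁻¹⁵) N.
|a| = |F|/m = 8.365×10⁻¹⁵/3.82×10⁻²⁶ ≈ 2.19×10¹¹ m/s².

|a| ≈ 2.19×10¹¹ m/s²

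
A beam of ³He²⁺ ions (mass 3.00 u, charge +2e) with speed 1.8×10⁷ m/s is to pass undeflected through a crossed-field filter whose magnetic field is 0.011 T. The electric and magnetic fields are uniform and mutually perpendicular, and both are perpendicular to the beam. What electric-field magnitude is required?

For straight-line motion qE = qvB, so E = vB.
E = 1.8×10⁷ × 0.011 = 2.0×10⁵ V/m.

E = 2.0×10⁵ V/m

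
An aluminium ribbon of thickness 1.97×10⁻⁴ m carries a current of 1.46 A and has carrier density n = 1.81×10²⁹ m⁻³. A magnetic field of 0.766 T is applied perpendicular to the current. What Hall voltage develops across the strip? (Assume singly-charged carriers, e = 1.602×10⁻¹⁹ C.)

V_H = IB/(n e t).
V_H = (1.46)(0.766)/((1.81×10²⁹)(1.602×10⁻¹⁹)(1.97×10⁻⁴)) ≈ 1.96×10⁻⁷ V.

V_H ≈ 1.96×10⁻⁷ V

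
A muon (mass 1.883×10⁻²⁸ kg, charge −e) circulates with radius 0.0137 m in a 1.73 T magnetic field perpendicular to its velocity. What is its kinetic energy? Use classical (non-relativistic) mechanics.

KE ≈ 2.39×10⁵ eV

v = |q|Br/m, then KE = ½mv² = (qBr)²/(2m).
v = (1.602×10⁻¹⁹)(1.73)(0.0137)/1.883×10⁻²⁸ ≈ 2.016×10⁷ m/s.
KE = ½(1.883×10⁻²⁸)(2.016×10⁷)² ≈ 3.83×10⁻¹⁴ J = 2.39×10⁵ eV.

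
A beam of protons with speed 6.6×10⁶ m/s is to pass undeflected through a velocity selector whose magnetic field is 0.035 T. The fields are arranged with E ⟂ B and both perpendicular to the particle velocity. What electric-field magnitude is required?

For straight-line motion qE = qvB, so E = vB.
E = 6.6×10⁶ × 0.035 = 2.3×10⁵ V/m.

E = 2.3×10⁵ V/m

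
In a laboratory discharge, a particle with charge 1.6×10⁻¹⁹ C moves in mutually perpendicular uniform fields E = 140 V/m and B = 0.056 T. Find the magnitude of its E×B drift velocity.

The steady drift has the magnetic force balancing the electric force, so v_d = E/B.
v_d = 140/0.056 = 2500 m/s.

v_d ≈ 2500 m/s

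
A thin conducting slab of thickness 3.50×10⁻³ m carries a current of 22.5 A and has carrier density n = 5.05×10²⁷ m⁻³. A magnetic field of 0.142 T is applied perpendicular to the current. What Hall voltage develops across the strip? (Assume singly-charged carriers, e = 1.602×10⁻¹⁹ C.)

V_H = IB/(n e t).
V_H = (22.5)(0.142)/((5.05×10²⁷)(1.602×10⁻¹⁹)(3.50×10⁻³)) ≈ 1.13×10⁻⁶ V.

V_H ≈ 1.13×10⁻⁶ V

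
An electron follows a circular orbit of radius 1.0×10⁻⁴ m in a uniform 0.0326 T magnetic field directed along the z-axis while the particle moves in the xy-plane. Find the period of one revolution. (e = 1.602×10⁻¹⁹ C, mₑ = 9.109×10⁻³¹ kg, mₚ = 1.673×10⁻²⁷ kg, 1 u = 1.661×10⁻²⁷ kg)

The cyclotron period depends only on m, q, B: T = 2πm/(|q|B).
T = 2π(9.109×10⁻³¹)/((1.602×10⁻¹⁹)(0.0326)) ≈ 1.10×10⁻⁹ s.

T ≈ 1.10×10⁻⁹ s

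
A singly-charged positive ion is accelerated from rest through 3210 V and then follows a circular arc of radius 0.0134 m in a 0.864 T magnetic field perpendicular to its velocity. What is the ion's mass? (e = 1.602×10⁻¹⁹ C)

Combine |q|V = ½mv² and r = mv/(|q|B): eliminate v to get m = qB²r²/(2V).
m = (1.602×10⁻¹⁹)(0.864)²(0.0134)²/(2·3210) ≈ 3.34×10⁻²⁷ kg.

m ≈ 3.34×10⁻²⁷ kg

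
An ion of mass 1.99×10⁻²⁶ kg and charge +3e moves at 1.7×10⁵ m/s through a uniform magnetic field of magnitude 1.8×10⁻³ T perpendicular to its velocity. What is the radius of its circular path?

The magnetic force provides the centripetal force: |q|vB = mv²/r.
r = mv/(|q|B) = (1.99×10⁻²⁶)(1.7×10⁵)/((4.806×10⁻¹⁹)(1.8×10⁻³)) ≈ 3.9 m.

r ≈ 3.9 m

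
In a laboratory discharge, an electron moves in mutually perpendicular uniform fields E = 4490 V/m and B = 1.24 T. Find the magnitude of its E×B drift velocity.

The steady drift has the magnetic force balancing the electric force, so v_d = E/B.
v_d = 4490/1.24 = 3620 m/s.

v_d ≈ 3620 m/s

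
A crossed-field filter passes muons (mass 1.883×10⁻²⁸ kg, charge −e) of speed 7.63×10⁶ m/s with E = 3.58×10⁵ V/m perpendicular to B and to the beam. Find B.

B = 0.0469 T

Balance of forces in the selector: qE = qvB ⇒ B = E/v.
B = 3.58×10⁵/7.63×10⁶ = 0.0469 T.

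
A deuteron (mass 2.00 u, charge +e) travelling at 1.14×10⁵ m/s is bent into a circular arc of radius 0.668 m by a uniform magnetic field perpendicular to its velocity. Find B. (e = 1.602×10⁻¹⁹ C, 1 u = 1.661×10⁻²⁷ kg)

B ≈ 3.54×10⁻³ T

From |q|vB = mv²/r, B = mv/(|q|r).
B = (3.322×10⁻²⁷)(1.14×10⁵)/((1.602×10⁻¹⁹)(0.668)) ≈ 3.54×10⁻³ T.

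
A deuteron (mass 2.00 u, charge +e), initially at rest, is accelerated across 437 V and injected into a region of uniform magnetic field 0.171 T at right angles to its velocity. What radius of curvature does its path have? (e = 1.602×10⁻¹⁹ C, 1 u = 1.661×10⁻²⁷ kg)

Acceleration: |q|V = ½mv² ⇒ v = √(2|q|V/m) = √(2·1.602×10⁻¹⁹·437/3.322×10⁻²⁷) ≈ 2.053×10⁵ m/s.
In the field: r = mv/(|q|B) = (3.322×10⁻²⁷)(2.053×10⁵)/((1.602×10⁻¹⁹)(0.171)) ≈ 0.0249 m.

r ≈ 0.0249 m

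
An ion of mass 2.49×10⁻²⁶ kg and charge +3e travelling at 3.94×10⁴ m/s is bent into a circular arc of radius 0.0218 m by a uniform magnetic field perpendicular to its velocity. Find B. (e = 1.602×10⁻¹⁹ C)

From |q|vB = mv²/r, B = mv/(|q|r).
B = (2.49×10⁻²⁶)(3.94×10⁴)/((4.806×10⁻¹⁹)(0.0218)) ≈ 0.0936 T.

B ≈ 0.0936 T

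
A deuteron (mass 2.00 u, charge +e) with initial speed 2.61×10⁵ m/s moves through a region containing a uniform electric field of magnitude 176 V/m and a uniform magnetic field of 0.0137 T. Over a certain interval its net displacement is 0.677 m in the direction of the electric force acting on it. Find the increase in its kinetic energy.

ΔKE ≈ 1.91×10⁻¹⁷ J

The magnetic force is always ⟂ v and does no work; only the electric force changes KE.
ΔKE = F_E · d = |q|E d = (1.602×10⁻¹⁹)(176)(0.677) ≈ 1.91×10⁻¹⁷ J.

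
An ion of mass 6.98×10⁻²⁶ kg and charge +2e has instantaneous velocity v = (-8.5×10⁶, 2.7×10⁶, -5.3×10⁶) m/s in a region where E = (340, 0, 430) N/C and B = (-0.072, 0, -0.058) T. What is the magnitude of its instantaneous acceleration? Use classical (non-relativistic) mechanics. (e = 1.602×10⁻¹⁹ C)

|a| ≈ 1.26×10¹² m/s²

v×B = (-1.57×10⁵, -1.11×10⁵, 1.94×10⁵) N/C.
E + v×B = (-1.56×10⁵, -1.11×10⁵, 1.95×10⁵) N/C.
F = q(E + v×B) = (3.204×10⁻¹⁹ C)·(-1.56×10⁵, -1.11×10⁵, 1.95×10⁵) = (-5.01×10⁻¹⁴, -3.57×10⁻¹⁴, 6.24×10⁻¹⁴) N.
|a| = |F|/m = 8.762×10⁻¹⁴/6.98×10⁻²⁶ ≈ 1.26×10¹² m/s².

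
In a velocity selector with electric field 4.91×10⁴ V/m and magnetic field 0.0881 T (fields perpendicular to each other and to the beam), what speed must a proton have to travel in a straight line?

v = 5.57×10⁵ m/s

Zero net Lorentz force requires |qE| = |q v×B|, i.e. E = vB.
v = E/B = 4.91×10⁴/0.0881 = 5.57×10⁵ m/s.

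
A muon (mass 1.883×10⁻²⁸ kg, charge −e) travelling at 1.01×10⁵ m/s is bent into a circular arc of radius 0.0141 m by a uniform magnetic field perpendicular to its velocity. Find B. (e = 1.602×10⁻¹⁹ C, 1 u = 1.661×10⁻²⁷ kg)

B ≈ 8.42×10⁻³ T

From |q|vB = mv²/r, B = mv/(|q|r).
B = (1.883×10⁻²⁸)(1.01×10⁵)/((1.602×10⁻¹⁹)(0.0141)) ≈ 8.42×10⁻³ T.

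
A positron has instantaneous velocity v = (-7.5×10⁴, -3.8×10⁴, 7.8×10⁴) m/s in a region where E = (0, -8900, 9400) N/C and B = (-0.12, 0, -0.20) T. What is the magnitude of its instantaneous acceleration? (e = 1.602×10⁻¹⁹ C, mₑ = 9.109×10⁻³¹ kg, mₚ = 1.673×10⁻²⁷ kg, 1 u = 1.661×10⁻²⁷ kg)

|a| ≈ 6.06×10¹⁵ m/s²

v×B = (7600, -2.44×10⁴, -4560) N/C.
E + v×B = (7600, -3.33×10⁴, 4840) N/C.
F = q(E + v×B) = (1.602×10⁻¹⁹ C)·(7600, -3.33×10⁴, 4840) = (1.22×10⁻¹⁵, -5.33×10⁻¹⁵, 7.75×10⁻¹⁶) N.
|a| = |F|/m = 5.520×10⁻¹⁵/9.109×10⁻³¹ ≈ 6.06×10¹⁵ m/s².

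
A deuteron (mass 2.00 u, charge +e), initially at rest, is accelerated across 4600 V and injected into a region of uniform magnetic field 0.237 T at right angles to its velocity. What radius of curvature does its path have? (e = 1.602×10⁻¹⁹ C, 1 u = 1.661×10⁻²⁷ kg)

r ≈ 0.0583 m

Acceleration: |q|V = ½mv² ⇒ v = √(2|q|V/m) = √(2·1.602×10⁻¹⁹·4600/3.322×10⁻²⁷) ≈ 6.661×10⁵ m/s.
In the field: r = mv/(|q|B) = (3.322×10⁻²⁷)(6.661×10⁵)/((1.602×10⁻¹⁹)(0.237)) ≈ 0.0583 m.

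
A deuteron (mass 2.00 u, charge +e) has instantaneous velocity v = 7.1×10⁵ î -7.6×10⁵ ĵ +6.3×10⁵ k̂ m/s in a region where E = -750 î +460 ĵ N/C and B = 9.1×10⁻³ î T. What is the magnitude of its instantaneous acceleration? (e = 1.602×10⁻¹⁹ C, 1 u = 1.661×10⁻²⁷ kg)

v×B = (0, 5730, 6920) N/C.
E + v×B = (-750, 6190, 6920) N/C.
F = q(E + v×B) = (1.602×10⁻¹⁹ C)·(-750, 6190, 6920) = (-1.20×10⁻¹⁶, 9.92×10⁻¹⁶, 1.11×10⁻¹⁵) N.
|a| = |F|/m = 1.492×10⁻¹⁵/3.322×10⁻²⁷ ≈ 4.49×10¹¹ m/s².

|a| ≈ 4.49×10¹¹ m/s²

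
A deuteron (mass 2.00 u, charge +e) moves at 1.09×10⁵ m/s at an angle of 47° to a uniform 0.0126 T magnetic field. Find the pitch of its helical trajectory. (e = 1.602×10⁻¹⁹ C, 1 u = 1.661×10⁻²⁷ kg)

v∥ = v cosθ = 1.09×10⁵·cos47° ≈ 7.434×10⁴ m/s.
T = 2πm/(|q|B) = 2π(3.322×10⁻²⁷)/((1.602×10⁻¹⁹)(0.0126)) ≈ 1.034×10⁻⁵ s.
pitch = v∥ T = (7.434×10⁴)(1.034×10⁻⁵) ≈ 0.769 m.

p ≈ 0.769 m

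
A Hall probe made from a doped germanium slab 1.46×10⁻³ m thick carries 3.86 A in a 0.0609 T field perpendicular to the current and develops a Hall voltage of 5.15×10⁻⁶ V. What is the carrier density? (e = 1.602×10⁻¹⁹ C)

From V_H = IB/(n e t), n = IB/(V_H e t).
n = (3.86)(0.0609)/((5.15×10⁻⁶)(1.602×10⁻¹⁹)(1.46×10⁻³)) ≈ 1.95×10²⁶ m⁻³.

n ≈ 1.95×10²⁶ m⁻³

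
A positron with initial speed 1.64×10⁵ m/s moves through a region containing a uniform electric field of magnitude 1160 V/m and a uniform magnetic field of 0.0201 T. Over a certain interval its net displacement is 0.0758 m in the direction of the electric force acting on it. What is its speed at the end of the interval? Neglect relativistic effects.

B does no work; ΔKE = |q|E d.
½mv_f² = ½mv₀² + |q|Ed = ½(9.109×10⁻³¹)(1.64×10⁵)² + (1.602×10⁻¹⁹)(1160)(0.0758) ≈ 1.225×10⁻²⁰ J + 1.409×10⁻¹⁷ J ≈ 1.410×10⁻¹⁷ J.
v_f = √(2·1.410×10⁻¹⁷/9.109×10⁻³¹) ≈ 5.56×10⁶ m/s.

v_f ≈ 5.56×10⁶ m/s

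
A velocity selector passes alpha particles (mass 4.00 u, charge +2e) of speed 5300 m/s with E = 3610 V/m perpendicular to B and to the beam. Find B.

B = 0.681 T

Balance of forces in the selector: qE = qvB ⇒ B = E/v.
B = 3610/5300 = 0.681 T.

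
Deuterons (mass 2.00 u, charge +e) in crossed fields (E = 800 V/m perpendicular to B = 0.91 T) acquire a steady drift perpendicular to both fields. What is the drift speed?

The E×B drift speed is v_d = E/B.
v_d = 800/0.91 = 880 m/s.

v_d ≈ 880 m/s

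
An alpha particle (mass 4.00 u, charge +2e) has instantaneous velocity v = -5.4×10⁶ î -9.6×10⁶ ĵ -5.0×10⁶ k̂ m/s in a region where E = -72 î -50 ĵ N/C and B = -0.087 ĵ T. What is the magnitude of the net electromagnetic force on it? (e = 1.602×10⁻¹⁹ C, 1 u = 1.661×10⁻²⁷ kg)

|F| ≈ 2.05×10⁻¹³ N

v×B = (-4.35×10⁵, 0, 4.70×10⁵) N/C.
E + v×B = (-4.35×10⁵, -50.0, 4.70×10⁵) N/C.
F = q(E + v×B) = (3.204×10⁻¹⁹ C)·(-4.35×10⁵, -50.0, 4.70×10⁵) = (-1.39×10⁻¹³, -1.60×10⁻¹⁷, 1.51×10⁻¹³) N.
|F| = 2.05×10⁻¹³ N.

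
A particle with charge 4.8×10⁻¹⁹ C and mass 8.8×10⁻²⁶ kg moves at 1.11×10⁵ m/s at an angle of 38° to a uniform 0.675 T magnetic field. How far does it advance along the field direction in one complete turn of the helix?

v∥ = v cosθ = 1.11×10⁵·cos38° ≈ 8.747×10⁴ m/s.
T = 2πm/(|q|B) = 2π(8.8×10⁻²⁶)/((4.8×10⁻¹⁹)(0.675)) ≈ 1.707×10⁻⁶ s.
pitch = v∥ T = (8.747×10⁴)(1.707×10⁻⁶) ≈ 0.149 m.

p ≈ 0.149 m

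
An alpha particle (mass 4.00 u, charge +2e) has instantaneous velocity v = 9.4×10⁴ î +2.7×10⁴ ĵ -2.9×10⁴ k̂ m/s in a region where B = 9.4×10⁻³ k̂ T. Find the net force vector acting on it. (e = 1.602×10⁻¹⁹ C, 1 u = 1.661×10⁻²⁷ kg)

F ≈ (8.13×10⁻¹⁷, -2.83×10⁻¹⁶, 0) N

v×B = (254, -884, 0) N/C.
F = q v×B = (3.204×10⁻¹⁹ C)·(254, -884, 0) = (8.13×10⁻¹⁷, -2.83×10⁻¹⁶, 0) N.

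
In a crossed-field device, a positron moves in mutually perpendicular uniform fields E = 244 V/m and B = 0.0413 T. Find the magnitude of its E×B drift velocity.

The steady drift has the magnetic force balancing the electric force, so v_d = E/B.
v_d = 244/0.0413 = 5910 m/s.

v_d ≈ 5910 m/s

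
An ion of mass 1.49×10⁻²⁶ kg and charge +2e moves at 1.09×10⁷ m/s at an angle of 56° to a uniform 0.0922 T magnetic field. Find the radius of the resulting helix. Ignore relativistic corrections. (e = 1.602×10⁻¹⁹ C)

r ≈ 4.56 m

v⊥ = v sinθ = 1.09×10⁷·sin56° ≈ 9.037×10⁶ m/s.
r = m v⊥/(|q|B) = (1.49×10⁻²⁶)(9.037×10⁶)/((3.204×10⁻¹⁹)(0.0922)) ≈ 4.56 m.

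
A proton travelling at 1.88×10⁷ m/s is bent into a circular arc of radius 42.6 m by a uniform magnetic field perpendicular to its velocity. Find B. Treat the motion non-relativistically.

From |q|vB = mv²/r, B = mv/(|q|r).
B = (1.673×10⁻²⁷)(1.88×10⁷)/((1.602×10⁻¹⁹)(42.6)) ≈ 4.61×10⁻³ T.

B ≈ 4.61×10⁻³ T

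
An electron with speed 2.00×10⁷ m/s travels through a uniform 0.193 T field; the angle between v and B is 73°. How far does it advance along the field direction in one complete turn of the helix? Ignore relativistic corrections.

p ≈ 1.08×10⁻³ m

v∥ = v cosθ = 2.00×10⁷·cos73° ≈ 5.847×10⁶ m/s.
T = 2πm/(|q|B) = 2π(9.109×10⁻³¹)/((1.602×10⁻¹⁹)(0.193)) ≈ 1.851×10⁻¹⁰ s.
pitch = v∥ T = (5.847×10⁶)(1.851×10⁻¹⁰) ≈ 1.08×10⁻³ m.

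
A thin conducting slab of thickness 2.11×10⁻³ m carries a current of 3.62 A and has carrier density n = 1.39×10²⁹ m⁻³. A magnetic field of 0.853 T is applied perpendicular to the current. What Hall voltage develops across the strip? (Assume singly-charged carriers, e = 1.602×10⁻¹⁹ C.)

V_H = IB/(n e t).
V_H = (3.62)(0.853)/((1.39×10²⁹)(1.602×10⁻¹⁹)(2.11×10⁻³)) ≈ 6.57×10⁻⁸ V.

V_H ≈ 6.57×10⁻⁸ V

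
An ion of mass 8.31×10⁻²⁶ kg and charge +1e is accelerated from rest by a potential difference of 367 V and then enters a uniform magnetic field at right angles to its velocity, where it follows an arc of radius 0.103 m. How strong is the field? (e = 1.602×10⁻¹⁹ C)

B ≈ 0.189 T

v = √(2|q|V/m) = √(2·1.602×10⁻¹⁹·367/8.31×10⁻²⁶) ≈ 3.762×10⁴ m/s.
B = mv/(|q|r) = (8.31×10⁻²⁶)(3.762×10⁴)/((1.602×10⁻¹⁹)(0.103)) ≈ 0.189 T.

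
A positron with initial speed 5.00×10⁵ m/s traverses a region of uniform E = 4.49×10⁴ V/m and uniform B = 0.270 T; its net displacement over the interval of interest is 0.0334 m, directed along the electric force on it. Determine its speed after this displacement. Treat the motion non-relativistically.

B does no work; ΔKE = |q|E d.
½mv_f² = ½mv₀² + |q|Ed = ½(9.109×10⁻³¹)(5.00×10⁵)² + (1.602×10⁻¹⁹)(4.49×10⁴)(0.0334) ≈ 1.139×10⁻¹⁹ J + 2.402×10⁻¹⁶ J ≈ 2.404×10⁻¹⁶ J.
v_f = √(2·2.404×10⁻¹⁶/9.109×10⁻³¹) ≈ 2.30×10⁷ m/s.

v_f ≈ 2.30×10⁷ m/s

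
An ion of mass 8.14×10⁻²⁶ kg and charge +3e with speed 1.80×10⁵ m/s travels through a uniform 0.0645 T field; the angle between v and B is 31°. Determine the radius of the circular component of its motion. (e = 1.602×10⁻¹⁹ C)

r ≈ 0.243 m

v⊥ = v sinθ = 1.80×10⁵·sin31° ≈ 9.271×10⁴ m/s.
r = m v⊥/(|q|B) = (8.14×10⁻²⁶)(9.271×10⁴)/((4.806×10⁻¹⁹)(0.0645)) ≈ 0.243 m.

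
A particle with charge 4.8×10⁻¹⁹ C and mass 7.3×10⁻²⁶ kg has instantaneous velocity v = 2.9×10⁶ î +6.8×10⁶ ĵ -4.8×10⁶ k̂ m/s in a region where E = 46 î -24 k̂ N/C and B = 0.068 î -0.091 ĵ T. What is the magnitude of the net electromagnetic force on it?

v×B = (-4.37×10⁵, -3.26×10⁵, -7.26×10⁵) N/C.
E + v×B = (-4.37×10⁵, -3.26×10⁵, -7.26×10⁵) N/C.
F = q(E + v×B) = (4.8×10⁻¹⁹ C)·(-4.37×10⁵, -3.26×10⁵, -7.26×10⁵) = (-2.10×10⁻¹³, -1.57×10⁻¹³, -3.49×10⁻¹³) N.
|F| = 4.36×10⁻¹³ N.

|F| ≈ 4.36×10⁻¹³ N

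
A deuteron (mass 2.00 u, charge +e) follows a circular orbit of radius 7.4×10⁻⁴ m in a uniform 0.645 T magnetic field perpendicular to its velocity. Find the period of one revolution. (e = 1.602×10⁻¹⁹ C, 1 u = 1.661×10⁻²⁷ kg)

The cyclotron period depends only on m, q, B: T = 2πm/(|q|B).
T = 2π(3.322×10⁻²⁷)/((1.602×10⁻¹⁹)(0.645)) ≈ 2.02×10⁻⁷ s.

T ≈ 2.02×10⁻⁷ s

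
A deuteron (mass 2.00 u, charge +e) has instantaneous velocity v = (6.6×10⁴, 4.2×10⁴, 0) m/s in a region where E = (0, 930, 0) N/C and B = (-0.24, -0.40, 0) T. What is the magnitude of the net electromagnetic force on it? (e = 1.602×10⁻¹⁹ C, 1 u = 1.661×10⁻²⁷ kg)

v×B = (0, 0, -1.63×10⁴) N/C.
E + v×B = (0, 930, -1.63×10⁴) N/C.
F = q(E + v×B) = (1.602×10⁻¹⁹ C)·(0, 930, -1.63×10⁴) = (0, 1.49×10⁻¹⁶, -2.61×10⁻¹⁵) N.
|F| = 2.62×10⁻¹⁵ N.

|F| ≈ 2.62×10⁻¹⁵ N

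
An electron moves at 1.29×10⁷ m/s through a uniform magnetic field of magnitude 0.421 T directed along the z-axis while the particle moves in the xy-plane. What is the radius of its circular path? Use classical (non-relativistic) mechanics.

r ≈ 1.74×10⁻⁴ m

The magnetic force provides the centripetal force: |q|vB = mv²/r.
r = mv/(|q|B) = (9.109×10⁻³¹)(1.29×10⁷)/((1.602×10⁻¹⁹)(0.421)) ≈ 1.74×10⁻⁴ m.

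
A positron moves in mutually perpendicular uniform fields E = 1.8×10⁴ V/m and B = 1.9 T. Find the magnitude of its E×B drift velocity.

The steady drift has the magnetic force balancing the electric force, so v_d = E/B.
v_d = 1.8×10⁴/1.9 = 9500 m/s.

v_d ≈ 9500 m/s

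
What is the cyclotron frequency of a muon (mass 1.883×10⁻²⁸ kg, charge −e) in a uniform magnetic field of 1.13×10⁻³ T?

f ≈ 1.53×10⁵ Hz

f = |q|B/(2πm).
f = (1.602×10⁻¹⁹)(1.13×10⁻³)/(2π·1.883×10⁻²⁸) ≈ 1.53×10⁵ Hz.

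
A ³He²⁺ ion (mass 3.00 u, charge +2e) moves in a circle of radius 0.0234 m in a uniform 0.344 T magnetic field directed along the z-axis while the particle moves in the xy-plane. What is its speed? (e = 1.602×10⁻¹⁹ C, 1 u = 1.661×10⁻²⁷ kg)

v ≈ 5.18×10⁵ m/s

From |q|vB = mv²/r, v = |q|Br/m.
v = (3.204×10⁻¹⁹)(0.344)(0.0234)/4.983×10⁻²⁷ ≈ 5.18×10⁵ m/s.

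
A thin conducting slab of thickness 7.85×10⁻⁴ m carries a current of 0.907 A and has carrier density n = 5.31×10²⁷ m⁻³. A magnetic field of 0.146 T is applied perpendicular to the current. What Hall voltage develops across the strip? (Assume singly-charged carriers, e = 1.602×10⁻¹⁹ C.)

V_H ≈ 1.98×10⁻⁷ V

V_H = IB/(n e t).
V_H = (0.907)(0.146)/((5.31×10²⁷)(1.602×10⁻¹⁹)(7.85×10⁻⁴)) ≈ 1.98×10⁻⁷ V.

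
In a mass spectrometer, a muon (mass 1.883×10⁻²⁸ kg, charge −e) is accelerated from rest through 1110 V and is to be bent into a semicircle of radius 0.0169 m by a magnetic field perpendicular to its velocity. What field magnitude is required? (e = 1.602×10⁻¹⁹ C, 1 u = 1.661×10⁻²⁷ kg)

v = √(2|q|V/m) = √(2·1.602×10⁻¹⁹·1110/1.883×10⁻²⁸) ≈ 1.374×10⁶ m/s.
B = mv/(|q|r) = (1.883×10⁻²⁸)(1.374×10⁶)/((1.602×10⁻¹⁹)(0.0169)) ≈ 0.0956 T.

B ≈ 0.0956 T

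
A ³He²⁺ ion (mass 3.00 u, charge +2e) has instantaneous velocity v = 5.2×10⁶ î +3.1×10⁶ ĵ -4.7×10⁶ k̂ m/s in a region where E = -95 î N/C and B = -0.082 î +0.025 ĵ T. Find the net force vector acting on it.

v×B = (1.18×10⁵, 3.85×10⁵, 3.84×10⁵) N/C.
E + v×B = (1.17×10⁵, 3.85×10⁵, 3.84×10⁵) N/C.
F = q(E + v×B) = (3.204×10⁻¹⁹ C)·(1.17×10⁵, 3.85×10⁵, 3.84×10⁵) = (3.76×10⁻¹⁴, 1.23×10⁻¹³, 1.23×10⁻¹³) N.

F ≈ (3.76×10⁻¹⁴, 1.23×10⁻¹³, 1.23×10⁻¹³) N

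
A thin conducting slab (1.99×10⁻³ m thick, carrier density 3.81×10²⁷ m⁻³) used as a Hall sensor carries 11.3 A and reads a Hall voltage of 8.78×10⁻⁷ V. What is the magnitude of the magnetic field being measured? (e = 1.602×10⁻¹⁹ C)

B ≈ 0.0944 T

From V_H = IB/(n e t), B = V_H n e t / I.
B = (8.78×10⁻⁷)(3.81×10²⁷)(1.602×10⁻¹⁹)(1.99×10⁻³)/11.3 ≈ 0.0944 T.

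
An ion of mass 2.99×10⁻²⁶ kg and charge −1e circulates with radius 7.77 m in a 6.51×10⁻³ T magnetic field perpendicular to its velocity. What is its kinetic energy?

v = |q|Br/m, then KE = ½mv² = (qBr)²/(2m).
v = (1.602×10⁻¹⁹)(6.51×10⁻³)(7.77)/2.99×10⁻²⁶ ≈ 2.710×10⁵ m/s.
KE = ½(2.99×10⁻²⁶)(2.710×10⁵)² ≈ 1.10×10⁻¹⁵ J.

KE ≈ 1.10×10⁻¹⁵ J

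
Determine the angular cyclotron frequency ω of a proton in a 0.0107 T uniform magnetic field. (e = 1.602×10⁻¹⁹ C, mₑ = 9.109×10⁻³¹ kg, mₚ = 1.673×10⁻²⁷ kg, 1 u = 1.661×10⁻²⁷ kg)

ω ≈ 1.02×10⁶ rad/s

ω = |q|B/m.
ω = (1.602×10⁻¹⁹)(0.0107)/1.673×10⁻²⁷ ≈ 1.02×10⁶ rad/s.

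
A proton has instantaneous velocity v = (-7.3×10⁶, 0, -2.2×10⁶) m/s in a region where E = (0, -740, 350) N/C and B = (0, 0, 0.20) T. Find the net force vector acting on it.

F ≈ (0, 2.34×10⁻¹³, 5.61×10⁻¹⁷) N

v×B = (0, 1.46×10⁶, 0) N/C.
E + v×B = (0, 1.46×10⁶, 350) N/C.
F = q(E + v×B) = (1.602×10⁻¹⁹ C)·(0, 1.46×10⁶, 350) = (0, 2.34×10⁻¹³, 5.61×10⁻¹⁷) N.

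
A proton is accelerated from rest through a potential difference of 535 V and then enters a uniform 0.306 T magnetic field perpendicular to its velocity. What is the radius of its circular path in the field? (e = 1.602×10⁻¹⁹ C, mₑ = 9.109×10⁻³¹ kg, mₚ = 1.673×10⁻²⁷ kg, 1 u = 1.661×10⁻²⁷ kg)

Acceleration: |q|V = ½mv² ⇒ v = √(2|q|V/m) = √(2·1.602×10⁻¹⁹·535/1.673×10⁻²⁷) ≈ 3.201×10⁵ m/s.
In the field: r = mv/(|q|B) = (1.673×10⁻²⁷)(3.201×10⁵)/((1.602×10⁻¹⁹)(0.306)) ≈ 0.0109 m.

r ≈ 0.0109 m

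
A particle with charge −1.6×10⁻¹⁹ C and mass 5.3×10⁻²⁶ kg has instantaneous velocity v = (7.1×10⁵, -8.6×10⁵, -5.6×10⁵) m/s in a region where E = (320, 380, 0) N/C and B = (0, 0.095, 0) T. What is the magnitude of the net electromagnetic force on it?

v×B = (5.32×10⁴, 0, 6.74×10⁴) N/C.
E + v×B = (5.35×10⁴, 380, 6.74×10⁴) N/C.
F = q(E + v×B) = (−1.6×10⁻¹⁹ C)·(5.35×10⁴, 380, 6.74×10⁴) = (-8.56×10⁻¹⁵, -6.08×10⁻¹⁷, -1.08×10⁻¹⁴) N.
|F| = 1.38×10⁻¹⁴ N.

|F| ≈ 1.38×10⁻¹⁴ N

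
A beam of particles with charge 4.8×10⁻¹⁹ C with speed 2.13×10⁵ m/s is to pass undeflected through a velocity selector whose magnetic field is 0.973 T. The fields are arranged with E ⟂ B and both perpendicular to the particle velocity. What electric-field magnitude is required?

E = 2.07×10⁵ V/m

For straight-line motion qE = qvB, so E = vB.
E = 2.13×10⁵ × 0.973 = 2.07×10⁵ V/m.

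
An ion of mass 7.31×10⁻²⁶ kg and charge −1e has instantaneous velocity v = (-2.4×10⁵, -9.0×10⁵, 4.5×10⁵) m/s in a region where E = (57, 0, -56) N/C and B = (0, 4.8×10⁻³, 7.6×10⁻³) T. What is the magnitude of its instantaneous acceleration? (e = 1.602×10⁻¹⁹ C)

|a| ≈ 2.02×10¹⁰ m/s²

v×B = (-9000, 1820, -1150) N/C.
E + v×B = (-8940, 1820, -1210) N/C.
F = q(E + v×B) = (−1.602×10⁻¹⁹ C)·(-8940, 1820, -1210) = (1.43×10⁻¹⁵, -2.92×10⁻¹⁶, 1.94×10⁻¹⁶) N.
|a| = |F|/m = 1.475×10⁻¹⁵/7.31×10⁻²⁶ ≈ 2.02×10¹⁰ m/s².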